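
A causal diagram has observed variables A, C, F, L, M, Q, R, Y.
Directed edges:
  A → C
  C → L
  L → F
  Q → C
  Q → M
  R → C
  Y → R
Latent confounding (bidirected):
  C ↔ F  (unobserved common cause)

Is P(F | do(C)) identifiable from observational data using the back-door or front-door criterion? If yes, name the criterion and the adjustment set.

desc(C)\{C}={F,L}; candidates ⊆ {A,M,Q,R,Y}.
C↔F: latent back-door arc(s) into C.
size 0: {}; under {} C still reaches {A,F,M,Q,R,Y} ∋ F.
size 1: {A}, {M}, {Q} …(+2); under {A} C still reaches {F,M,Q,R,Y} ∋ F.
size 2: {A,M}, {A,Q}, {A,R} …(+7); under {A,M} C still reaches {F,Q,R,Y} ∋ F.
C↔F cannot be blocked by any observed set — no back-door set.
{L}: (i) intercepts every directed C→F path; (ii) no back-door C→{L}; (iii) {C} blocks every back-door {L}→F. Front-door holds.
P(F|do(C)) = Σ_{L} P(L|C) Σ_{C'} P(F|L,C')P(C').

P(F|do(C)): frontdoor, adjust for {L}.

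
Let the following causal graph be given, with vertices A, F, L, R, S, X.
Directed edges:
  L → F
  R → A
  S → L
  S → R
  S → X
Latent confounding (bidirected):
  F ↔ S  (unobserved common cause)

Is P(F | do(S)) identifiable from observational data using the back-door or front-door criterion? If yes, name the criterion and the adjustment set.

desc(S)\{S}={A,F,L,R,X}; candidates ⊆ {—}.
S↔F: latent back-door arc(s) into S.
size 0: {}; under {} S still reaches {F} ∋ F.
S↔F cannot be blocked by any observed set — no back-door set.
{L}: (i) intercepts every directed S→F path; (ii) no back-door S→{L}; (iii) {S} blocks every back-door {L}→F. Front-door holds.
P(F|do(S)) = Σ_{L} P(L|S) Σ_{S'} P(F|L,S')P(S').

P(F|do(S)): frontdoor, adjust for {L}.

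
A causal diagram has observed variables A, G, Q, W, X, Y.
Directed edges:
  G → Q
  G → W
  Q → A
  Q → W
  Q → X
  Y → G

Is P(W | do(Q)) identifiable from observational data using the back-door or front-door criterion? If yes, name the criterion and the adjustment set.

desc(Q)\{Q}={A,W,X}; candidates ⊆ {G,Y}.
size 0: {}; under {} Q still reaches {G,W,Y} ∋ W.
{G}: Q⊥W given {G} in G with Q→· removed — back-door holds.
P(W|do(Q)) = Σ_{G} P(W|Q,G)·P(G).

P(W|do(Q)): backdoor, adjust for {G}.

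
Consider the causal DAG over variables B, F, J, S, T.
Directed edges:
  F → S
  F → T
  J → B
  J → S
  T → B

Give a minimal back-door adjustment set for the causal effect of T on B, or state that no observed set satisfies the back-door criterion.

desc(T)\{T}={B}; candidates ⊆ {F,J,S}.
∅: T⊥B given ∅ in G with T→· removed — back-door holds.

T→B: minimal back-door set ∅.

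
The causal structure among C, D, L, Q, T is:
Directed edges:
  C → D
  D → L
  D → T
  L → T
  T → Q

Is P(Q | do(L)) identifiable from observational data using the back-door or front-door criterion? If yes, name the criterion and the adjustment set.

desc(L)\{L}={Q,T}; candidates ⊆ {C,D}.
size 0: {}; under {} L still reaches {C,D,Q,T} ∋ Q.
{D}: L⊥Q given {D} in G with L→· removed — back-door holds.
P(Q|do(L)) = Σ_{D} P(Q|L,D)·P(D).

P(Q|do(L)): backdoor, adjust for {D}.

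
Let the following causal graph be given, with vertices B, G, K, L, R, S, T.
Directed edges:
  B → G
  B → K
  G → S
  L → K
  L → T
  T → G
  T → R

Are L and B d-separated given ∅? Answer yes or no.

Bayes-Ball from L | ∅ reaches {G,K,R,S,T}.
B ∉ reach(L|∅) ⇒ L ⊥ B | ∅.

Yes — L ⊥ B | ∅.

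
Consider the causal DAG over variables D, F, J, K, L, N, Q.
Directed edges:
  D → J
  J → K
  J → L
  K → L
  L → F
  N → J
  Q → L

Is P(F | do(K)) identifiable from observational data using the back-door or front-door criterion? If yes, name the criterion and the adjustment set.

desc(K)\{K}={F,L}; candidates ⊆ {D,J,N,Q}.
size 0: {}; under {} K still reaches {D,F,J,L,N} ∋ F.
{J}: K⊥F given {J} in G with K→· removed — back-door holds.
P(F|do(K)) = Σ_{J} P(F|K,J)·P(J).

P(F|do(K)): backdoor, adjust for {J}.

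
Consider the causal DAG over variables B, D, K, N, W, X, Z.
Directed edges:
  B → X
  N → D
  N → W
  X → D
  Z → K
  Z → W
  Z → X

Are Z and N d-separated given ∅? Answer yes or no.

Yes — Z ⊥ N | ∅.

Bayes-Ball from Z | ∅ reaches {D,K,W,X}.
N ∉ reach(Z|∅) ⇒ Z ⊥ N | ∅.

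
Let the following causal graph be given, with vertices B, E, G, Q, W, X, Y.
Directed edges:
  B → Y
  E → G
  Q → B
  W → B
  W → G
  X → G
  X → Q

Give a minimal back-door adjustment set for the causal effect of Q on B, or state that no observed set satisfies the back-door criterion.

Q→B: minimal back-door set ∅.

desc(Q)\{Q}={B,Y}; candidates ⊆ {E,G,W,X}.
∅: Q⊥B given ∅ in G with Q→· removed — back-door holds.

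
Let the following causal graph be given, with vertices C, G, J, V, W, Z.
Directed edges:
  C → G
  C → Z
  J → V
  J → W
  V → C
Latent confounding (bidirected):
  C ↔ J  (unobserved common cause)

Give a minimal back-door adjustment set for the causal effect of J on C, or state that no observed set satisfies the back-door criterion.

J→C: no observed back-door set.

desc(J)\{J}={C,G,V,W,Z}; candidates ⊆ {—}.
J↔C: latent back-door arc(s) into J.
size 0: {}; under {} J still reaches {C,G,Z} ∋ C.
J↔C cannot be blocked by any observed set — no back-door set.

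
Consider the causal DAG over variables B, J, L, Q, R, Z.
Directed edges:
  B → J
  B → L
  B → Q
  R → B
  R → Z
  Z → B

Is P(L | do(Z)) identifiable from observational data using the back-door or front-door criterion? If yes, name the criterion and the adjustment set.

desc(Z)\{Z}={B,J,L,Q}; candidates ⊆ {R}.
size 0: {}; under {} Z still reaches {B,J,L,Q,R} ∋ L.
{R}: Z⊥L given {R} in G with Z→· removed — back-door holds.
P(L|do(Z)) = Σ_{R} P(L|Z,R)·P(R).

P(L|do(Z)): backdoor, adjust for {R}.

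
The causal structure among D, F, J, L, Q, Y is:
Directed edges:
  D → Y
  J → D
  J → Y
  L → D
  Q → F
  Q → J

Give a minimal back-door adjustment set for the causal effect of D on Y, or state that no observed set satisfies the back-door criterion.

desc(D)\{D}={Y}; candidates ⊆ {F,J,L,Q}.
size 0: {}; under {} D still reaches {F,J,L,Q,Y} ∋ Y.
{J}: D⊥Y given {J} in G with D→· removed — back-door holds.

D→Y: minimal back-door set {J}.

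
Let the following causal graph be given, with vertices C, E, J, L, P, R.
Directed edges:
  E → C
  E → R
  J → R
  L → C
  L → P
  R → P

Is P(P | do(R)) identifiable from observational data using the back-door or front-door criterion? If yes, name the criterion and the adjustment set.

desc(R)\{R}={P}; candidates ⊆ {C,E,J,L}.
∅: R⊥P given ∅ in G with R→· removed — back-door holds.
P(P|do(R)) = P(P|R) — no adjustment needed.

P(P|do(R)): backdoor, adjust for ∅.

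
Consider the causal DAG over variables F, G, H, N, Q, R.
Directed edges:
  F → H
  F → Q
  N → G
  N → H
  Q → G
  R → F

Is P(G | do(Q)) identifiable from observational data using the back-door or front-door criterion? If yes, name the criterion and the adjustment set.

desc(Q)\{Q}={G}; candidates ⊆ {F,H,N,R}.
∅: Q⊥G given ∅ in G with Q→· removed — back-door holds.
P(G|do(Q)) = P(G|Q) — no adjustment needed.

P(G|do(Q)): backdoor, adjust for ∅.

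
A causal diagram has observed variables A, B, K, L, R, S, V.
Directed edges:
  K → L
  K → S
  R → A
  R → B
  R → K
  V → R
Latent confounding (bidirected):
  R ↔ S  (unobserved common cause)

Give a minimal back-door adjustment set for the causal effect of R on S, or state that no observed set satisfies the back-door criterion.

desc(R)\{R}={A,B,K,L,S}; candidates ⊆ {V}.
R↔S: latent back-door arc(s) into R.
size 0: {}; under {} R still reaches {S,V} ∋ S.
size 1: {V}; under {V} R still reaches {S} ∋ S.
R↔S cannot be blocked by any observed set — no back-door set.

R→S: no observed back-door set.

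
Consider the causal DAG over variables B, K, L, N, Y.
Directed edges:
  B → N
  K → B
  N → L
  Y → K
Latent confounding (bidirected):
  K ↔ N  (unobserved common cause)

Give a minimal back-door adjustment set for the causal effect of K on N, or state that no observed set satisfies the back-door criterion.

K→N: no observed back-door set.

desc(K)\{K}={B,L,N}; candidates ⊆ {Y}.
K↔N: latent back-door arc(s) into K.
size 0: {}; under {} K still reaches {L,N,Y} ∋ N.
size 1: {Y}; under {Y} K still reaches {L,N} ∋ N.
K↔N cannot be blocked by any observed set — no back-door set.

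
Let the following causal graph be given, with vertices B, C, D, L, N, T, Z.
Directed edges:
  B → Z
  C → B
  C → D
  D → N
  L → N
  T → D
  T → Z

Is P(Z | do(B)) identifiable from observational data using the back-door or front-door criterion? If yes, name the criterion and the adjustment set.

P(Z|do(B)): backdoor, adjust for ∅.

desc(B)\{B}={Z}; candidates ⊆ {C,D,L,N,T}.
∅: B⊥Z given ∅ in G with B→· removed — back-door holds.
P(Z|do(B)) = P(Z|B) — no adjustment needed.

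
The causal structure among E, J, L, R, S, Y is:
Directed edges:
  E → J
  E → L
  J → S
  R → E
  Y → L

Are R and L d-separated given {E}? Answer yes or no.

Yes — R ⊥ L | {E}.

Bayes-Ball from R | {E} reaches ∅.
L ∉ reach(R|{E}) ⇒ R ⊥ L | {E}.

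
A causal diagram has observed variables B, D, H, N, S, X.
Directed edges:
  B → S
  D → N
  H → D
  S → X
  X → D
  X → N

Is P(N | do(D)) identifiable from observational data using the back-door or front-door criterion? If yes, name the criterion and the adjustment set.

P(N|do(D)): backdoor, adjust for {X}.

desc(D)\{D}={N}; candidates ⊆ {B,H,S,X}.
size 0: {}; under {} D still reaches {B,H,N,S,X} ∋ N.
{X}: D⊥N given {X} in G with D→· removed — back-door holds.
P(N|do(D)) = Σ_{X} P(N|D,X)·P(X).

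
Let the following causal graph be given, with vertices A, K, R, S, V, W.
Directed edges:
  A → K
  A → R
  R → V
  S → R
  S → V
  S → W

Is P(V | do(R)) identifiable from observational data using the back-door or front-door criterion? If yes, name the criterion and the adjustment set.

desc(R)\{R}={V}; candidates ⊆ {A,K,S,W}.
size 0: {}; under {} R still reaches {A,K,S,V,W} ∋ V.
{S}: R⊥V given {S} in G with R→· removed — back-door holds.
P(V|do(R)) = Σ_{S} P(V|R,S)·P(S).

P(V|do(R)): backdoor, adjust for {S}.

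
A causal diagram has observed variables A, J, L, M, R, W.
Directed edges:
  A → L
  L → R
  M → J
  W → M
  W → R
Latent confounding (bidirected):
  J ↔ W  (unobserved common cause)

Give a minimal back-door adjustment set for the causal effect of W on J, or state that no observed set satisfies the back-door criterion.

W→J: no observed back-door set.

desc(W)\{W}={J,M,R}; candidates ⊆ {A,L}.
W↔J: latent back-door arc(s) into W.
size 0: {}; under {} W still reaches {J} ∋ J.
size 1: {A}, {L}; under {A} W still reaches {J} ∋ J.
size 2: {A,L}; under {A,L} W still reaches {J} ∋ J.
W↔J cannot be blocked by any observed set — no back-door set.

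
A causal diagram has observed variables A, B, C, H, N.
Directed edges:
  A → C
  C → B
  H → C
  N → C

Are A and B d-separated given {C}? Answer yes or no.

Bayes-Ball from A | {C} reaches {H,N}.
B ∉ reach(A|{C}) ⇒ A ⊥ B | {C}.

Yes — A ⊥ B | {C}.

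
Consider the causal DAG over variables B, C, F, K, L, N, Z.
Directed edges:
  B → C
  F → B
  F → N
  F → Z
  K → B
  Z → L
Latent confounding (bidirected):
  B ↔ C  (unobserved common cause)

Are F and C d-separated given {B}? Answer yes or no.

Bayes-Ball from F | {B} reaches {C,K,L,N,Z}.
C ∈ reach(F|{B}) ⇒ F ⊥̸ C | {B}.

No — F and C are d-connected given {B}.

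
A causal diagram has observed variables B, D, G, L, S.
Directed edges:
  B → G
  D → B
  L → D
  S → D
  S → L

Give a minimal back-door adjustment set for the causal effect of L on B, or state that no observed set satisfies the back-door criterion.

L→B: minimal back-door set {S}.

desc(L)\{L}={B,D,G}; candidates ⊆ {S}.
size 0: {}; under {} L still reaches {B,D,G,S} ∋ B.
{S}: L⊥B given {S} in G with L→· removed — back-door holds.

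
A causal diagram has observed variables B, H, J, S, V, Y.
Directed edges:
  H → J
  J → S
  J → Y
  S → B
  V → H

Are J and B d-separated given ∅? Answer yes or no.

Bayes-Ball from J | ∅ reaches {B,H,S,V,Y}.
B ∈ reach(J|∅) ⇒ J ⊥̸ B | ∅.

No — J and B are d-connected given ∅.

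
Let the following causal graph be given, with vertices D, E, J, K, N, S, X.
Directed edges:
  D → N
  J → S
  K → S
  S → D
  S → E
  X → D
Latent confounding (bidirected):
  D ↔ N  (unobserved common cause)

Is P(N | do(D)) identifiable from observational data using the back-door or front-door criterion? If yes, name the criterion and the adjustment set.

P(N|do(D)): not identifiable (no BD/FD set).

desc(D)\{D}={N}; candidates ⊆ {E,J,K,S,X}.
D↔N: latent back-door arc(s) into D.
size 0: {}; under {} D still reaches {E,J,K,N,S,X} ∋ N.
size 1: {E}, {J}, {K} …(+2); under {E} D still reaches {J,K,N,S,X} ∋ N.
size 2: {E,J}, {E,K}, {E,S} …(+7); under {E,J} D still reaches {K,N,S,X} ∋ N.
D↔N cannot be blocked by any observed set — no back-door set.
No mediator lies on a directed D→…→N path.
Neither criterion identifies P(N|do(D)) in this graph.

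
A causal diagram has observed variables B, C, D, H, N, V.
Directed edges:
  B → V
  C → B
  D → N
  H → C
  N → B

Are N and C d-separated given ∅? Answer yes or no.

Yes — N ⊥ C | ∅.

Bayes-Ball from N | ∅ reaches {B,D,V}.
C ∉ reach(N|∅) ⇒ N ⊥ C | ∅.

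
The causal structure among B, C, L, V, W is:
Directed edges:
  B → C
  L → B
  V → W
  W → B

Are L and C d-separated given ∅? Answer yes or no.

No — L and C are d-connected given ∅.

Bayes-Ball from L | ∅ reaches {B,C}.
C ∈ reach(L|∅) ⇒ L ⊥̸ C | ∅.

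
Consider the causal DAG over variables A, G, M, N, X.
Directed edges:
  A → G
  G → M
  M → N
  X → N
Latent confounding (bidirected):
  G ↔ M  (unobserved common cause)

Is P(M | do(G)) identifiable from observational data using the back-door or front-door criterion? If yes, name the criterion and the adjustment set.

desc(G)\{G}={M,N}; candidates ⊆ {A,X}.
G↔M: latent back-door arc(s) into G.
size 0: {}; under {} G still reaches {A,M,N} ∋ M.
size 1: {A}, {X}; under {A} G still reaches {M,N} ∋ M.
size 2: {A,X}; under {A,X} G still reaches {M,N} ∋ M.
G↔M cannot be blocked by any observed set — no back-door set.
No mediator lies on a directed G→…→M path.
Neither criterion identifies P(M|do(G)) in this graph.

P(M|do(G)): not identifiable (no BD/FD set).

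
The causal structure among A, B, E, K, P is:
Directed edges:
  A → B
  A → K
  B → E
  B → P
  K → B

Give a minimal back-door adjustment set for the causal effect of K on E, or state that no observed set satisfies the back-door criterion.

K→E: minimal back-door set {A}.

desc(K)\{K}={B,E,P}; candidates ⊆ {A}.
size 0: {}; under {} K still reaches {A,B,E,P} ∋ E.
{A}: K⊥E given {A} in G with K→· removed — back-door holds.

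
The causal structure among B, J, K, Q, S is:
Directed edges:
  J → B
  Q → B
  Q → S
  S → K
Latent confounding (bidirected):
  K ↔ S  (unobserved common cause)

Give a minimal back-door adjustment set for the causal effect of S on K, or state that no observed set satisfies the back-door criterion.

desc(S)\{S}={K}; candidates ⊆ {B,J,Q}.
S↔K: latent back-door arc(s) into S.
size 0: {}; under {} S still reaches {B,K,Q} ∋ K.
size 1: {B}, {J}, {Q}; under {B} S still reaches {J,K,Q} ∋ K.
size 2: {B,J}, {B,Q}, {J,Q}; under {B,J} S still reaches {K,Q} ∋ K.
S↔K cannot be blocked by any observed set — no back-door set.

S→K: no observed back-door set.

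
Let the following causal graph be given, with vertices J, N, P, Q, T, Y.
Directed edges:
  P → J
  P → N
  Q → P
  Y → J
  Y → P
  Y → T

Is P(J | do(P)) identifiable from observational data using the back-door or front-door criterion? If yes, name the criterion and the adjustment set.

desc(P)\{P}={J,N}; candidates ⊆ {Q,T,Y}.
size 0: {}; under {} P still reaches {J,Q,T,Y} ∋ J.
{Y}: P⊥J given {Y} in G with P→· removed — back-door holds.
P(J|do(P)) = Σ_{Y} P(J|P,Y)·P(Y).

P(J|do(P)): backdoor, adjust for {Y}.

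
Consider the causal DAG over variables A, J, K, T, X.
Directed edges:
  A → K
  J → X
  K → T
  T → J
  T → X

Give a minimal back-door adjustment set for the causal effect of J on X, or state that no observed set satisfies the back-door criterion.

desc(J)\{J}={X}; candidates ⊆ {A,K,T}.
size 0: {}; under {} J still reaches {A,K,T,X} ∋ X.
{T}: J⊥X given {T} in G with J→· removed — back-door holds.

J→X: minimal back-door set {T}.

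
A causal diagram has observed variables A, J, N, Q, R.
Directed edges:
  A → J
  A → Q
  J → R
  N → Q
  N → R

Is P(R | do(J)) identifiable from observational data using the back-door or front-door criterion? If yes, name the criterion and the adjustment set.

P(R|do(J)): backdoor, adjust for ∅.

desc(J)\{J}={R}; candidates ⊆ {A,N,Q}.
∅: J⊥R given ∅ in G with J→· removed — back-door holds.
P(R|do(J)) = P(R|J) — no adjustment needed.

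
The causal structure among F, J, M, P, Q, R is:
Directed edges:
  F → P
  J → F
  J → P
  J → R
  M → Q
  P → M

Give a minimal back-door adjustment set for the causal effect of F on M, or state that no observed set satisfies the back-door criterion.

F→M: minimal back-door set {J}.

desc(F)\{F}={M,P,Q}; candidates ⊆ {J,R}.
size 0: {}; under {} F still reaches {J,M,P,Q,R} ∋ M.
{J}: F⊥M given {J} in G with F→· removed — back-door holds.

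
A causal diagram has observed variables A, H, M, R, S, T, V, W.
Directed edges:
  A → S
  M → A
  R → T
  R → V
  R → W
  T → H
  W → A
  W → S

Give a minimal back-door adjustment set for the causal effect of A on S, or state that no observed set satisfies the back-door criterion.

A→S: minimal back-door set {W}.

desc(A)\{A}={S}; candidates ⊆ {H,M,R,T,V,W}.
size 0: {}; under {} A still reaches {H,M,R,S,T,V,W} ∋ S.
{W}: A⊥S given {W} in G with A→· removed — back-door holds.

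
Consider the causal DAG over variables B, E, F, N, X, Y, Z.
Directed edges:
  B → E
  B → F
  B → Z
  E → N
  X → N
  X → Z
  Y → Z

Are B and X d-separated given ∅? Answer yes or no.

Bayes-Ball from B | ∅ reaches {E,F,N,Z}.
X ∉ reach(B|∅) ⇒ B ⊥ X | ∅.

Yes — B ⊥ X | ∅.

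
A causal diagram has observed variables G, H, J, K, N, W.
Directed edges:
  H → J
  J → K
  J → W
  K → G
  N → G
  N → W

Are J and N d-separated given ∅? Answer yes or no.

Bayes-Ball from J | ∅ reaches {G,H,K,W}.
N ∉ reach(J|∅) ⇒ J ⊥ N | ∅.

Yes — J ⊥ N | ∅.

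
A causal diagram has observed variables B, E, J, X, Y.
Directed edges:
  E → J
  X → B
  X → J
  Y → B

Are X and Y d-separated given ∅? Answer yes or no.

Bayes-Ball from X | ∅ reaches {B,J}.
Y ∉ reach(X|∅) ⇒ X ⊥ Y | ∅.

Yes — X ⊥ Y | ∅.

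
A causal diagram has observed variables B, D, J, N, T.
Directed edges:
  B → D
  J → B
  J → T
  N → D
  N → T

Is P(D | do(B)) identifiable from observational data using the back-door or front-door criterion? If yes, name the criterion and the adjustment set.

P(D|do(B)): backdoor, adjust for ∅.

desc(B)\{B}={D}; candidates ⊆ {J,N,T}.
∅: B⊥D given ∅ in G with B→· removed — back-door holds.
P(D|do(B)) = P(D|B) — no adjustment needed.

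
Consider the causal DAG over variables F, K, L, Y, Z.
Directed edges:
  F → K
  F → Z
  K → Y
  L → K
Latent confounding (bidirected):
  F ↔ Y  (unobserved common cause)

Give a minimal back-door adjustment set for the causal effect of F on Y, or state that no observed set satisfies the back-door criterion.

F→Y: no observed back-door set.

desc(F)\{F}={K,Y,Z}; candidates ⊆ {L}.
F↔Y: latent back-door arc(s) into F.
size 0: {}; under {} F still reaches {Y} ∋ Y.
size 1: {L}; under {L} F still reaches {Y} ∋ Y.
F↔Y cannot be blocked by any observed set — no back-door set.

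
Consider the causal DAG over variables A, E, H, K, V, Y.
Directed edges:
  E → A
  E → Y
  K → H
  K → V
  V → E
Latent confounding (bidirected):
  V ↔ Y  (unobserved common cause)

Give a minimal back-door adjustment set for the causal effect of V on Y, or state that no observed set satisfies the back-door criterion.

V→Y: no observed back-door set.

desc(V)\{V}={A,E,Y}; candidates ⊆ {H,K}.
V↔Y: latent back-door arc(s) into V.
size 0: {}; under {} V still reaches {H,K,Y} ∋ Y.
size 1: {H}, {K}; under {H} V still reaches {K,Y} ∋ Y.
size 2: {H,K}; under {H,K} V still reaches {Y} ∋ Y.
V↔Y cannot be blocked by any observed set — no back-door set.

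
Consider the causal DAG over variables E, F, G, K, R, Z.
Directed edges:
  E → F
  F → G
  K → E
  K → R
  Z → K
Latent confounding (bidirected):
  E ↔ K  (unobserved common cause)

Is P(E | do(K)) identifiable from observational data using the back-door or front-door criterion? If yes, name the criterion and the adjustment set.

desc(K)\{K}={E,F,G,R}; candidates ⊆ {Z}.
K↔E: latent back-door arc(s) into K.
size 0: {}; under {} K still reaches {E,F,G,Z} ∋ E.
size 1: {Z}; under {Z} K still reaches {E,F,G} ∋ E.
K↔E cannot be blocked by any observed set — no back-door set.
No mediator lies on a directed K→…→E path.
Neither criterion identifies P(E|do(K)) in this graph.

P(E|do(K)): not identifiable (no BD/FD set).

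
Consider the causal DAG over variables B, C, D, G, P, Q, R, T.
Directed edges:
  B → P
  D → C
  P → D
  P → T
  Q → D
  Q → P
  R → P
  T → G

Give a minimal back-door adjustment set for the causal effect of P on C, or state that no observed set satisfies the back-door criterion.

desc(P)\{P}={C,D,G,T}; candidates ⊆ {B,Q,R}.
size 0: {}; under {} P still reaches {B,C,D,Q,R} ∋ C.
{Q}: P⊥C given {Q} in G with P→· removed — back-door holds.

P→C: minimal back-door set {Q}.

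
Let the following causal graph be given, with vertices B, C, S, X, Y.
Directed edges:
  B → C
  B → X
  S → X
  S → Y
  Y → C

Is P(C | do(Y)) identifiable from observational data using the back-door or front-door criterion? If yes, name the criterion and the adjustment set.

P(C|do(Y)): backdoor, adjust for ∅.

desc(Y)\{Y}={C}; candidates ⊆ {B,S,X}.
∅: Y⊥C given ∅ in G with Y→· removed — back-door holds.
P(C|do(Y)) = P(C|Y) — no adjustment needed.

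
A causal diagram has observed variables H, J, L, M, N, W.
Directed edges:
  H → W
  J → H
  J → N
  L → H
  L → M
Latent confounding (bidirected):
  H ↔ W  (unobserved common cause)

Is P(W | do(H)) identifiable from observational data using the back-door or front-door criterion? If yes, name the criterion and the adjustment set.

P(W|do(H)): not identifiable (no BD/FD set).

desc(H)\{H}={W}; candidates ⊆ {J,L,M,N}.
H↔W: latent back-door arc(s) into H.
size 0: {}; under {} H still reaches {J,L,M,N,W} ∋ W.
size 1: {J}, {L}, {M} …(+1); under {J} H still reaches {L,M,W} ∋ W.
size 2: {J,L}, {J,M}, {J,N} …(+3); under {J,L} H still reaches {W} ∋ W.
H↔W cannot be blocked by any observed set — no back-door set.
No mediator lies on a directed H→…→W path.
Neither criterion identifies P(W|do(H)) in this graph.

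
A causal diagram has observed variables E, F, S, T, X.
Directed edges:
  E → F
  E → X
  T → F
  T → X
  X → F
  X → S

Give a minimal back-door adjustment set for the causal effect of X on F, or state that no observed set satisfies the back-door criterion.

X→F: minimal back-door set {E, T}.

desc(X)\{X}={F,S}; candidates ⊆ {E,T}.
size 0: {}; under {} X still reaches {E,F,T} ∋ F.
size 1: {E}, {T}; under {E} X still reaches {F,T} ∋ F.
{E,T}: X⊥F given {E,T} in G with X→· removed — back-door holds.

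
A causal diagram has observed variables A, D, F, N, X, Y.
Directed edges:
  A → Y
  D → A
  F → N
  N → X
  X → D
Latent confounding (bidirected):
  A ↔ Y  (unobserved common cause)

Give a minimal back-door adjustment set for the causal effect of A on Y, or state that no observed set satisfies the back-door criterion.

desc(A)\{A}={Y}; candidates ⊆ {D,F,N,X}.
A↔Y: latent back-door arc(s) into A.
size 0: {}; under {} A still reaches {D,F,N,X,Y} ∋ Y.
size 1: {D}, {F}, {N} …(+1); under {D} A still reaches {Y} ∋ Y.
size 2: {D,F}, {D,N}, {D,X} …(+3); under {D,F} A still reaches {Y} ∋ Y.
A↔Y cannot be blocked by any observed set — no back-door set.

A→Y: no observed back-door set.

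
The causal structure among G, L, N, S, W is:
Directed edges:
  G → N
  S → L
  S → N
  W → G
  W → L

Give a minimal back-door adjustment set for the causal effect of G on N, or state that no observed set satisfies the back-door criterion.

desc(G)\{G}={N}; candidates ⊆ {L,S,W}.
∅: G⊥N given ∅ in G with G→· removed — back-door holds.

G→N: minimal back-door set ∅.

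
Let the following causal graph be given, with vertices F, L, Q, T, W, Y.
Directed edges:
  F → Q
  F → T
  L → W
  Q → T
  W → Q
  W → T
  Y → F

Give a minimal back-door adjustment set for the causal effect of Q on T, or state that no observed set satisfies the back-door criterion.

desc(Q)\{Q}={T}; candidates ⊆ {F,L,W,Y}.
size 0: {}; under {} Q still reaches {F,L,T,W,Y} ∋ T.
size 1: {F}, {L}, {W} …(+1); under {F} Q still reaches {L,T,W} ∋ T.
{F,W}: Q⊥T given {F,W} in G with Q→· removed — back-door holds.

Q→T: minimal back-door set {F, W}.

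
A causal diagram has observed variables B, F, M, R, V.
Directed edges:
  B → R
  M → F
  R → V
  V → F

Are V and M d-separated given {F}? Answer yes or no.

No — V and M are d-connected given {F}.

Bayes-Ball from V | {F} reaches {B,M,R}.
M ∈ reach(V|{F}) ⇒ V ⊥̸ M | {F}.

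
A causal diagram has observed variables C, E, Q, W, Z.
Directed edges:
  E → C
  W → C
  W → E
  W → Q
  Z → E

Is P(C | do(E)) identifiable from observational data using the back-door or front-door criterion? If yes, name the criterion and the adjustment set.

desc(E)\{E}={C}; candidates ⊆ {Q,W,Z}.
size 0: {}; under {} E still reaches {C,Q,W,Z} ∋ C.
{W}: E⊥C given {W} in G with E→· removed — back-door holds.
P(C|do(E)) = Σ_{W} P(C|E,W)·P(W).

P(C|do(E)): backdoor, adjust for {W}.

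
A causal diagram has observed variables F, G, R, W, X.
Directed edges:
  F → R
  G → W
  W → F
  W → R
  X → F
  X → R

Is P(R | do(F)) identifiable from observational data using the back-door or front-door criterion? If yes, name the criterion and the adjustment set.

desc(F)\{F}={R}; candidates ⊆ {G,W,X}.
size 0: {}; under {} F still reaches {G,R,W,X} ∋ R.
size 1: {G}, {W}, {X}; under {G} F still reaches {R,W,X} ∋ R.
{W,X}: F⊥R given {W,X} in G with F→· removed — back-door holds.
P(R|do(F)) = Σ_{W,X} P(R|F,W,X)·P(W,X).

P(R|do(F)): backdoor, adjust for {W, X}.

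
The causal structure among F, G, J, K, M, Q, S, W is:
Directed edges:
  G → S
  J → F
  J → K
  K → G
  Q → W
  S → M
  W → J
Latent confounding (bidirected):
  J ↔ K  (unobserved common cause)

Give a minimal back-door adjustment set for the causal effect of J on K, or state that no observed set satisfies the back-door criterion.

J→K: no observed back-door set.

desc(J)\{J}={F,G,K,M,S}; candidates ⊆ {Q,W}.
J↔K: latent back-door arc(s) into J.
size 0: {}; under {} J still reaches {G,K,M,Q,S,W} ∋ K.
size 1: {Q}, {W}; under {Q} J still reaches {G,K,M,S,W} ∋ K.
size 2: {Q,W}; under {Q,W} J still reaches {G,K,M,S} ∋ K.
J↔K cannot be blocked by any observed set — no back-door set.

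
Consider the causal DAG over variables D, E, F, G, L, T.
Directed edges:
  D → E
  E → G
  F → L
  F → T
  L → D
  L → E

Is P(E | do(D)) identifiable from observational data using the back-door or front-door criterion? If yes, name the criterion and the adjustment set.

desc(D)\{D}={E,G}; candidates ⊆ {F,L,T}.
size 0: {}; under {} D still reaches {E,F,G,L,T} ∋ E.
{L}: D⊥E given {L} in G with D→· removed — back-door holds.
P(E|do(D)) = Σ_{L} P(E|D,L)·P(L).

P(E|do(D)): backdoor, adjust for {L}.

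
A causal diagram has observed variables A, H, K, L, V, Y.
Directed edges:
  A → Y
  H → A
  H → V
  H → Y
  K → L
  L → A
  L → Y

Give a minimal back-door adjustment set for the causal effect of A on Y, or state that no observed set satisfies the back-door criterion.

desc(A)\{A}={Y}; candidates ⊆ {H,K,L,V}.
size 0: {}; under {} A still reaches {H,K,L,V,Y} ∋ Y.
size 1: {H}, {K}, {L} …(+1); under {H} A still reaches {K,L,Y} ∋ Y.
{H,L}: A⊥Y given {H,L} in G with A→· removed — back-door holds.

A→Y: minimal back-door set {H, L}.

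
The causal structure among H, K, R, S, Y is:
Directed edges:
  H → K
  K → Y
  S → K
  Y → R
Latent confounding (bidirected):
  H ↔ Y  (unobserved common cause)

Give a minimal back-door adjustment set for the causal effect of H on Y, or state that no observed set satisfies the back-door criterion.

desc(H)\{H}={K,R,Y}; candidates ⊆ {S}.
H↔Y: latent back-door arc(s) into H.
size 0: {}; under {} H still reaches {R,Y} ∋ Y.
size 1: {S}; under {S} H still reaches {R,Y} ∋ Y.
H↔Y cannot be blocked by any observed set — no back-door set.

H→Y: no observed back-door set.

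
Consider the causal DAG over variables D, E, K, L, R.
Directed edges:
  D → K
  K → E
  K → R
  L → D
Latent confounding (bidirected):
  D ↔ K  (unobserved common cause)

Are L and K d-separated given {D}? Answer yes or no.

No — L and K are d-connected given {D}.

Bayes-Ball from L | {D} reaches {E,K,R}.
K ∈ reach(L|{D}) ⇒ L ⊥̸ K | {D}.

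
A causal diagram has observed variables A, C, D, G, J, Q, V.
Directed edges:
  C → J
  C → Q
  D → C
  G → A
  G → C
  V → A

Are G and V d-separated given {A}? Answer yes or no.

Bayes-Ball from G | {A} reaches {C,J,Q,V}.
V ∈ reach(G|{A}) ⇒ G ⊥̸ V | {A}.

No — G and V are d-connected given {A}.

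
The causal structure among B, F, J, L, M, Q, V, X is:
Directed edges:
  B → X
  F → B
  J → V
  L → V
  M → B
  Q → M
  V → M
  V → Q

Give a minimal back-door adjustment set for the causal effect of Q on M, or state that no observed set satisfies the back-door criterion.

Q→M: minimal back-door set {V}.

desc(Q)\{Q}={B,M,X}; candidates ⊆ {F,J,L,V}.
size 0: {}; under {} Q still reaches {B,J,L,M,V,X} ∋ M.
{V}: Q⊥M given {V} in G with Q→· removed — back-door holds.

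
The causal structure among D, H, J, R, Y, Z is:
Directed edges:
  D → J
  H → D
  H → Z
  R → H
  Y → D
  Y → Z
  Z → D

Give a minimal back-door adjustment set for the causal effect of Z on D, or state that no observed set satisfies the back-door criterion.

Z→D: minimal back-door set {H, Y}.

desc(Z)\{Z}={D,J}; candidates ⊆ {H,R,Y}.
size 0: {}; under {} Z still reaches {D,H,J,R,Y} ∋ D.
size 1: {H}, {R}, {Y}; under {H} Z still reaches {D,J,Y} ∋ D.
{H,Y}: Z⊥D given {H,Y} in G with Z→· removed — back-door holds.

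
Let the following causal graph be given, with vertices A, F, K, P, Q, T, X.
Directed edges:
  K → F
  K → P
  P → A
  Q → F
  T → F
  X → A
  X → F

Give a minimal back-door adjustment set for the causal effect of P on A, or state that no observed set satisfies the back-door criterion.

P→A: minimal back-door set ∅.

desc(P)\{P}={A}; candidates ⊆ {F,K,Q,T,X}.
∅: P⊥A given ∅ in G with P→· removed — back-door holds.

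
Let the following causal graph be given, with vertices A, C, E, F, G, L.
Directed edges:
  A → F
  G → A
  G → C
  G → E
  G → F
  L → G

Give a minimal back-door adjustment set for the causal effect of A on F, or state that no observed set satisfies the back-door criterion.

A→F: minimal back-door set {G}.

desc(A)\{A}={F}; candidates ⊆ {C,E,G,L}.
size 0: {}; under {} A still reaches {C,E,F,G,L} ∋ F.
{G}: A⊥F given {G} in G with A→· removed — back-door holds.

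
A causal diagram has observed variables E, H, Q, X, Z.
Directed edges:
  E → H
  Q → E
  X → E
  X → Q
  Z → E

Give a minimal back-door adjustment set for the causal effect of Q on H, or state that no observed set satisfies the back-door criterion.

desc(Q)\{Q}={E,H}; candidates ⊆ {X,Z}.
size 0: {}; under {} Q still reaches {E,H,X} ∋ H.
{X}: Q⊥H given {X} in G with Q→· removed — back-door holds.

Q→H: minimal back-door set {X}.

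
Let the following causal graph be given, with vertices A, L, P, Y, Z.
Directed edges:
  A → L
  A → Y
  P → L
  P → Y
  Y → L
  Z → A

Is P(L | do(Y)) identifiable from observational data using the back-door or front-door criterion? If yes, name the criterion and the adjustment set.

P(L|do(Y)): backdoor, adjust for {A, P}.

desc(Y)\{Y}={L}; candidates ⊆ {A,P,Z}.
size 0: {}; under {} Y still reaches {A,L,P,Z} ∋ L.
size 1: {A}, {P}, {Z}; under {A} Y still reaches {L,P} ∋ L.
{A,P}: Y⊥L given {A,P} in G with Y→· removed — back-door holds.
P(L|do(Y)) = Σ_{A,P} P(L|Y,A,P)·P(A,P).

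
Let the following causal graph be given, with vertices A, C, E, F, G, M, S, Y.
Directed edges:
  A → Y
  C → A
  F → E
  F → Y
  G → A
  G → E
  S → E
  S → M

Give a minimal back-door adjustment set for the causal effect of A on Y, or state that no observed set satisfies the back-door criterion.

A→Y: minimal back-door set ∅.

desc(A)\{A}={Y}; candidates ⊆ {C,E,F,G,M,S}.
∅: A⊥Y given ∅ in G with A→· removed — back-door holds.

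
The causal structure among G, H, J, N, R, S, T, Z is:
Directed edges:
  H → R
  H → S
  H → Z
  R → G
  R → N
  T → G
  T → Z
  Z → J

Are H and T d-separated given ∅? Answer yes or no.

Bayes-Ball from H | ∅ reaches {G,J,N,R,S,Z}.
T ∉ reach(H|∅) ⇒ H ⊥ T | ∅.

Yes — H ⊥ T | ∅.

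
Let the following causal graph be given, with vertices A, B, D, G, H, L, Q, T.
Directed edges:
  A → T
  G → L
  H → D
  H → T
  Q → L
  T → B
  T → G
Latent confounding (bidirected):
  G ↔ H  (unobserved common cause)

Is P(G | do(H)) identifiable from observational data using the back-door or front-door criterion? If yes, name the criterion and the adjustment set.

P(G|do(H)): frontdoor, adjust for {T}.

desc(H)\{H}={B,D,G,L,T}; candidates ⊆ {A,Q}.
H↔G: latent back-door arc(s) into H.
size 0: {}; under {} H still reaches {G,L} ∋ G.
size 1: {A}, {Q}; under {A} H still reaches {G,L} ∋ G.
size 2: {A,Q}; under {A,Q} H still reaches {G,L} ∋ G.
H↔G cannot be blocked by any observed set — no back-door set.
{T}: (i) intercepts every directed H→G path; (ii) no back-door H→{T}; (iii) {H} blocks every back-door {T}→G. Front-door holds.
P(G|do(H)) = Σ_{T} P(T|H) Σ_{H'} P(G|T,H')P(H').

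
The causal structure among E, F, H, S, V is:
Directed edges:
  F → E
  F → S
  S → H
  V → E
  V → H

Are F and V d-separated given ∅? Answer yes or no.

Bayes-Ball from F | ∅ reaches {E,H,S}.
V ∉ reach(F|∅) ⇒ F ⊥ V | ∅.

Yes — F ⊥ V | ∅.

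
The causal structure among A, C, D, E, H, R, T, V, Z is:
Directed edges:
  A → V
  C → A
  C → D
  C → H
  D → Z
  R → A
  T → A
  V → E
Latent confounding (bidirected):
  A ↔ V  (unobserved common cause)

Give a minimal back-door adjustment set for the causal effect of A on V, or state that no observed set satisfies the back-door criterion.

desc(A)\{A}={E,V}; candidates ⊆ {C,D,H,R,T,Z}.
A↔V: latent back-door arc(s) into A.
size 0: {}; under {} A still reaches {C,D,E,H,R,T,V,Z} ∋ V.
size 1: {C}, {D}, {H} …(+3); under {C} A still reaches {E,R,T,V} ∋ V.
size 2: {C,D}, {C,H}, {C,R} …(+12); under {C,D} A still reaches {E,R,T,V} ∋ V.
A↔V cannot be blocked by any observed set — no back-door set.

A→V: no observed back-door set.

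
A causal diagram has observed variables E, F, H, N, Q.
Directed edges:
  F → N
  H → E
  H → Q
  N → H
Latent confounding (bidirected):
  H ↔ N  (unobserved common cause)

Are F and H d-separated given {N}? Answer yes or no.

No — F and H are d-connected given {N}.

Bayes-Ball from F | {N} reaches {E,H,Q}.
H ∈ reach(F|{N}) ⇒ F ⊥̸ H | {N}.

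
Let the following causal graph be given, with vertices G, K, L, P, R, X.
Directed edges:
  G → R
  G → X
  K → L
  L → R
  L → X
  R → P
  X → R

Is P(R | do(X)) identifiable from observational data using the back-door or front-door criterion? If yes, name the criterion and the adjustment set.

P(R|do(X)): backdoor, adjust for {G, L}.

desc(X)\{X}={P,R}; candidates ⊆ {G,K,L}.
size 0: {}; under {} X still reaches {G,K,L,P,R} ∋ R.
size 1: {G}, {K}, {L}; under {G} X still reaches {K,L,P,R} ∋ R.
{G,L}: X⊥R given {G,L} in G with X→· removed — back-door holds.
P(R|do(X)) = Σ_{G,L} P(R|X,G,L)·P(G,L).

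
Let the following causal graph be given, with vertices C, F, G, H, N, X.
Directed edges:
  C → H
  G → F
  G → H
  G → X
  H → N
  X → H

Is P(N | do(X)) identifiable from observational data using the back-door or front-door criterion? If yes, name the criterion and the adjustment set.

P(N|do(X)): backdoor, adjust for {G}.

desc(X)\{X}={H,N}; candidates ⊆ {C,F,G}.
size 0: {}; under {} X still reaches {F,G,H,N} ∋ N.
{G}: X⊥N given {G} in G with X→· removed — back-door holds.
P(N|do(X)) = Σ_{G} P(N|X,G)·P(G).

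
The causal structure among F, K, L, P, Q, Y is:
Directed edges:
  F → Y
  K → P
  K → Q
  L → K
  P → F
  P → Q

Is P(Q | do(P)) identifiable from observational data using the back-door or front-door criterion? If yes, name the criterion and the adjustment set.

P(Q|do(P)): backdoor, adjust for {K}.

desc(P)\{P}={F,Q,Y}; candidates ⊆ {K,L}.
size 0: {}; under {} P still reaches {K,L,Q} ∋ Q.
{K}: P⊥Q given {K} in G with P→· removed — back-door holds.
P(Q|do(P)) = Σ_{K} P(Q|P,K)·P(K).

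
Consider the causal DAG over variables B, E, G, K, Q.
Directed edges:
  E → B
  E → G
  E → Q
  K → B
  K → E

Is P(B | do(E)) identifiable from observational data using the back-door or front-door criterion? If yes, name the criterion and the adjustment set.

P(B|do(E)): backdoor, adjust for {K}.

desc(E)\{E}={B,G,Q}; candidates ⊆ {K}.
size 0: {}; under {} E still reaches {B,K} ∋ B.
{K}: E⊥B given {K} in G with E→· removed — back-door holds.
P(B|do(E)) = Σ_{K} P(B|E,K)·P(K).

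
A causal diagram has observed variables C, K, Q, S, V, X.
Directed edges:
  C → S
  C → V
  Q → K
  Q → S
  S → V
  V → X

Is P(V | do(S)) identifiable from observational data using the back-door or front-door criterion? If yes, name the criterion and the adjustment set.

P(V|do(S)): backdoor, adjust for {C}.

desc(S)\{S}={V,X}; candidates ⊆ {C,K,Q}.
size 0: {}; under {} S still reaches {C,K,Q,V,X} ∋ V.
{C}: S⊥V given {C} in G with S→· removed — back-door holds.
P(V|do(S)) = Σ_{C} P(V|S,C)·P(C).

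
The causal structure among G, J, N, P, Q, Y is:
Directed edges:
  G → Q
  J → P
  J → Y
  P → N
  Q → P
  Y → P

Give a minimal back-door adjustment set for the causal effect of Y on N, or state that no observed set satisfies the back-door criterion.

Y→N: minimal back-door set {J}.

desc(Y)\{Y}={N,P}; candidates ⊆ {G,J,Q}.
size 0: {}; under {} Y still reaches {J,N,P} ∋ N.
{J}: Y⊥N given {J} in G with Y→· removed — back-door holds.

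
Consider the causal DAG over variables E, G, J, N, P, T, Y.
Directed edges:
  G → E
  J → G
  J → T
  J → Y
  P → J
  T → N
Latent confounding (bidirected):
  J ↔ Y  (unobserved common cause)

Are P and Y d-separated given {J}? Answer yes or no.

Bayes-Ball from P | {J} reaches {Y}.
Y ∈ reach(P|{J}) ⇒ P ⊥̸ Y | {J}.

No — P and Y are d-connected given {J}.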